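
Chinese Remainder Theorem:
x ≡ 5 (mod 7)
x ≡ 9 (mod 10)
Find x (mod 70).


M = 7*10 = 70
M1 = M/7 = 10, M2 = M/10 = 7
M1^(-1) mod 7 = 5, M2^(-1) mod 10 = 3
x = 5*10*5 + 9*7*3 = 439
439 mod 70 = 19
Check: 19 mod 7 = 5 ✓, 19 mod 10 = 9 ✓

x ≡ 19 (mod 70)


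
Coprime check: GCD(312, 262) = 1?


Euclidean algorithm:
312 = 1 * 262 + 50
262 = 5 * 50 + 12
50 = 4 * 12 + 2
12 = 6 * 2 + 0
GCD(312, 262) = 2

No, not coprime (GCD = 2)


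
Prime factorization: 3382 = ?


3382 / 2 = 1691
1691 / 19 = 89
89 / 89 = 1
3382 = 2 × 19 × 89


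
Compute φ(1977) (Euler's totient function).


1977 = 3 × 659
Prime factors: 3, 659
φ(1977) = 1977 × (1-1/3) × (1-1/659)
= 1977 × 2/3 × 658/659 = 1316

φ(1977) = 1316


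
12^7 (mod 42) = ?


12^1 mod 42 = 12
12^2 mod 42 = 18
12^3 mod 42 = 6
12^4 mod 42 = 30
12^5 mod 42 = 24
12^6 mod 42 = 36
12^7 mod 42 = 12


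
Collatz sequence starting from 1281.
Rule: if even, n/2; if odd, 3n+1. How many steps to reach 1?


1281 → 3844 → 1922 → 961 → 2884 → 1442 → 721 → 2164 → 1082 → 541 → 1624 → 812 → 406 → 203 → 610 → 305 → 916 → 458 → 229 → 688 → 344 → 172 → 86 → 43 → 130 → 65 → 196 → 98 → 49 → 148 → 74 → 37 → 112 → 56 → 28 → 14 → 7 → 22 → 11 → 34 → 17 → 52 → 26 → 13 → 40 → 20 → 10 → 5 → 16 → 8 → 4 → 2 → 1
Total steps = 52

52 steps


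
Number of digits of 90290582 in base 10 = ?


90290582 has 8 digits in base 10
floor(log10(90290582)) + 1 = floor(7.9556) + 1 = 8

8 digits (base 10)


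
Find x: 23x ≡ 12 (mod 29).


GCD(23, 29) = 1, unique solution
a^(-1) mod 29 = 24
x = 24 * 12 mod 29 = 27

x ≡ 27 (mod 29)


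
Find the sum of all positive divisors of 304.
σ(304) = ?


Divisors of 304: 1, 2, 4, 8, 16, 19, 38, 76, 152, 304
Sum = 1 + 2 + 4 + 8 + 16 + 19 + 38 + 76 + 152 + 304 = 620

σ(304) = 620


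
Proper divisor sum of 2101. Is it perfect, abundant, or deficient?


Proper divisors: 1, 11, 191
Sum = 1 + 11 + 191 = 203
203 < 2101 → deficient

s(2101) = 203 (deficient)


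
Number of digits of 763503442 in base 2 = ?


763503442 in base 2 = 101101100000100010001101010010
Number of digits = 30

30 digits (base 2)


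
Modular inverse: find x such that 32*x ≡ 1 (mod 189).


Use the extended Euclidean algorithm on (189, 32); each row r = 189*s + 32*t:
r=189, s=1, t=0
r=32, s=0, t=1
q=5: r=29, s=1, t=-5   [189*(1) + 32*(-5) = 29]
q=1: r=3, s=-1, t=6   [189*(-1) + 32*(6) = 3]
q=9: r=2, s=10, t=-59   [189*(10) + 32*(-59) = 2]
q=1: r=1, s=-11, t=65   [189*(-11) + 32*(65) = 1]
q=2: r=0, s=32, t=-189   [189*(32) + 32*(-189) = 0]
GCD = 1 with t = 65, so 32*(65) ≡ 1 (mod 189)
Inverse = 65 mod 189 = 65
Check: 32 * 65 = 2080 ≡ 1 (mod 189)

32^(-1) ≡ 65 (mod 189)


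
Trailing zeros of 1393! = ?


floor(1393/5) = 278
floor(1393/25) = 55
floor(1393/125) = 11
floor(1393/625) = 2
Total = 346

346 trailing zeros


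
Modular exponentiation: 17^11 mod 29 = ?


17^1 mod 29 = 17
17^2 mod 29 = 28
17^3 mod 29 = 12
17^4 mod 29 = 1
17^5 mod 29 = 17
17^6 mod 29 = 28
17^7 mod 29 = 12
17^8 mod 29 = 1
17^9 mod 29 = 17
17^10 mod 29 = 28
17^11 mod 29 = 12


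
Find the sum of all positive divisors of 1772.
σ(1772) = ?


Divisors of 1772: 1, 2, 4, 443, 886, 1772
Sum = 1 + 2 + 4 + 443 + 886 + 1772 = 3108

σ(1772) = 3108


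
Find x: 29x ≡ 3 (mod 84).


GCD(29, 84) = 1, unique solution
a^(-1) mod 84 = 29
x = 29 * 3 mod 84 = 3

x ≡ 3 (mod 84)


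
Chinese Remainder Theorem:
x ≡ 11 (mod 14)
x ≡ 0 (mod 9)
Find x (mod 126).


M = 14*9 = 126
M1 = M/14 = 9, M2 = M/9 = 14
M1^(-1) mod 14 = 11, M2^(-1) mod 9 = 2
x = 11*9*11 + 0*14*2 = 1089
1089 mod 126 = 81
Check: 81 mod 14 = 11 ✓, 81 mod 9 = 0 ✓

x ≡ 81 (mod 126)


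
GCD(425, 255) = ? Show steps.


425 = 1 * 255 + 170
255 = 1 * 170 + 85
170 = 2 * 85 + 0
GCD = 85


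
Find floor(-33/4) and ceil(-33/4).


-33/4 = -8.2500
floor = -9
ceil = -8

floor = -9, ceil = -8


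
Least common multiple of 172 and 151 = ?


GCD(172, 151) = 1
LCM = 172*151/1 = 25972/1 = 25972

LCM = 25972


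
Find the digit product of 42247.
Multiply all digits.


4 × 2 × 2 × 4 × 7 = 448


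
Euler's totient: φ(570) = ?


570 = 2 × 3 × 5 × 19
Prime factors: 2, 3, 5, 19
φ(570) = 570 × (1-1/2) × (1-1/3) × (1-1/5) × (1-1/19)
= 570 × 1/2 × 2/3 × 4/5 × 18/19 = 144

φ(570) = 144


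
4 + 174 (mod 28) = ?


4 + 174 = 178
178 mod 28 = 10


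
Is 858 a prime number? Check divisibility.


858 / 2 = 429 (exact division)
858 is NOT prime.

No, 858 is not prime


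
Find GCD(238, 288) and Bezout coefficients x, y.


Tabular extended Euclidean (each row: r = 238*s + 288*t):
r=238, s=1, t=0
r=288, s=0, t=1
q=0: r=238, s=1, t=0   [238*(1) + 288*(0) = 238]
q=1: r=50, s=-1, t=1   [238*(-1) + 288*(1) = 50]
q=4: r=38, s=5, t=-4   [238*(5) + 288*(-4) = 38]
q=1: r=12, s=-6, t=5   [238*(-6) + 288*(5) = 12]
q=3: r=2, s=23, t=-19   [238*(23) + 288*(-19) = 2]
q=6: r=0, s=-144, t=119   [238*(-144) + 288*(119) = 0]
GCD = 2; from the row with r=2: x=23, y=-19
Check: 238*(23) + 288*(-19) = 5474 - 5472 = 2

GCD = 2, x = 23, y = -19


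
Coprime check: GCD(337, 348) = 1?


Euclidean algorithm:
348 = 1 * 337 + 11
337 = 30 * 11 + 7
11 = 1 * 7 + 4
7 = 1 * 4 + 3
4 = 1 * 3 + 1
3 = 3 * 1 + 0
GCD(337, 348) = 1

Yes, coprime (GCD = 1)


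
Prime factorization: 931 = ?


931 / 7 = 133
133 / 7 = 19
19 / 19 = 1
931 = 7^2 × 19


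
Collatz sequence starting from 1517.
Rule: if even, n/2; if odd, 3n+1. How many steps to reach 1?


1517 → 4552 → 2276 → 1138 → 569 → 1708 → 854 → 427 → 1282 → 641 → 1924 → 962 → 481 → 1444 → 722 → 361 → 1084 → 542 → 271 → 814 → 407 → 1222 → 611 → 1834 → 917 → 2752 → 1376 → 688 → 344 → 172 → 86 → 43 → 130 → 65 → 196 → 98 → 49 → 148 → 74 → 37 → 112 → 56 → 28 → 14 → 7 → 22 → 11 → 34 → 17 → 52 → 26 → 13 → 40 → 20 → 10 → 5 → 16 → 8 → 4 → 2 → 1
Total steps = 60

60 steps


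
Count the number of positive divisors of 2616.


2616 = 2^3 × 3^1 × 109^1
d(2616) = (3+1) × (1+1) × (1+1) = 16

16 divisors


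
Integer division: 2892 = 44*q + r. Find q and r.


2892 = 44 * 65 + 32
Check: 2860 + 32 = 2892

q = 65, r = 32


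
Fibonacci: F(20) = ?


Sequence: 1, 1, 2, 3, 5, 8, 13, 21, 34, 55, 89, 144, 233, 377, 610, 987, 1597, 2584, 4181, 6765
F(20) = 6765


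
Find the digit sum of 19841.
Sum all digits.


1 + 9 + 8 + 4 + 1 = 23


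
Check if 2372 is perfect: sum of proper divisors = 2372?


Proper divisors of 2372: 1, 2, 4, 593, 1186
Sum = 1 + 2 + 4 + 593 + 1186 = 1786

No, 2372 is not perfect (1786 ≠ 2372)


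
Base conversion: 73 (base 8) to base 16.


73 (base 8) = 59 (decimal)
59 (decimal) = 3B (base 16)


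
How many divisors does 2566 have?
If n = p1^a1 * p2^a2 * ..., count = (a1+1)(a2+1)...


2566 = 2^1 × 1283^1
d(2566) = (1+1) × (1+1) = 4

4 divisors


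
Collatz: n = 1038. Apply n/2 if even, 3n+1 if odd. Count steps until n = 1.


1038 → 519 → 1558 → 779 → 2338 → 1169 → 3508 → 1754 → 877 → 2632 → 1316 → 658 → 329 → 988 → 494 → 247 → 742 → 371 → 1114 → 557 → 1672 → 836 → 418 → 209 → 628 → 314 → 157 → 472 → 236 → 118 → 59 → 178 → 89 → 268 → 134 → 67 → 202 → 101 → 304 → 152 → 76 → 38 → 19 → 58 → 29 → 88 → 44 → 22 → 11 → 34 → 17 → 52 → 26 → 13 → 40 → 20 → 10 → 5 → 16 → 8 → 4 → 2 → 1
Total steps = 62

62 steps


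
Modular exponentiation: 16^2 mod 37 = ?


16^1 mod 37 = 16
16^2 mod 37 = 34


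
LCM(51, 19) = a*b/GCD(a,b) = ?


GCD(51, 19) = 1
LCM = 51*19/1 = 969/1 = 969

LCM = 969


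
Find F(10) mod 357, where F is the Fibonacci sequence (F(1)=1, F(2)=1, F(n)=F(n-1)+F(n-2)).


F(k) mod 357 for k=1..10:
1, 1, 2, 3, 5, 8, 13, 21, 34, 55
F(10) mod 357 = 55


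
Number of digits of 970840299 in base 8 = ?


970840299 in base 8 = 7167354353
Number of digits = 10

10 digits (base 8)


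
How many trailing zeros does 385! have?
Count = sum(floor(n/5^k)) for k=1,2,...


floor(385/5) = 77
floor(385/25) = 15
floor(385/125) = 3
Total = 95

95 trailing zeros


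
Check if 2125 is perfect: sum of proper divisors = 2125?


Proper divisors of 2125: 1, 5, 17, 25, 85, 125, 425
Sum = 1 + 5 + 17 + 25 + 85 + 125 + 425 = 683

No, 2125 is not perfect (683 ≠ 2125)


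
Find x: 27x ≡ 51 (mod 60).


GCD(27, 60) = 3 divides 51
Divide: 9x ≡ 17 (mod 20)
x ≡ 13 (mod 20)


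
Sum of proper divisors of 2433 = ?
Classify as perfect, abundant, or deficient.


Proper divisors: 1, 3, 811
Sum = 1 + 3 + 811 = 815
815 < 2433 → deficient

s(2433) = 815 (deficient)


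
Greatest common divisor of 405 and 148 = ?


405 = 2 * 148 + 109
148 = 1 * 109 + 39
109 = 2 * 39 + 31
39 = 1 * 31 + 8
31 = 3 * 8 + 7
8 = 1 * 7 + 1
7 = 7 * 1 + 0
GCD = 1


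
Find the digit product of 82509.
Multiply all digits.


8 × 2 × 5 × 0 × 9 = 0


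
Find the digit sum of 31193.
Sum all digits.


3 + 1 + 1 + 9 + 3 = 17


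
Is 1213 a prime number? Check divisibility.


Check divisors up to sqrt(1213) = 34.8281
No divisors found.
1213 is prime.

Yes, 1213 is prime


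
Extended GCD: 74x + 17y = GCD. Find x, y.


Tabular extended Euclidean (each row: r = 74*s + 17*t):
r=74, s=1, t=0
r=17, s=0, t=1
q=4: r=6, s=1, t=-4   [74*(1) + 17*(-4) = 6]
q=2: r=5, s=-2, t=9   [74*(-2) + 17*(9) = 5]
q=1: r=1, s=3, t=-13   [74*(3) + 17*(-13) = 1]
q=5: r=0, s=-17, t=74   [74*(-17) + 17*(74) = 0]
GCD = 1; from the row with r=1: x=3, y=-13
Check: 74*(3) + 17*(-13) = 222 - 221 = 1

GCD = 1, x = 3, y = -13


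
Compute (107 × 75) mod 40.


107 × 75 = 8025
8025 mod 40 = 25


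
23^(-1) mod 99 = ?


Use the extended Euclidean algorithm on (99, 23); each row r = 99*s + 23*t:
r=99, s=1, t=0
r=23, s=0, t=1
q=4: r=7, s=1, t=-4   [99*(1) + 23*(-4) = 7]
q=3: r=2, s=-3, t=13   [99*(-3) + 23*(13) = 2]
q=3: r=1, s=10, t=-43   [99*(10) + 23*(-43) = 1]
q=2: r=0, s=-23, t=99   [99*(-23) + 23*(99) = 0]
GCD = 1 with t = -43, so 23*(-43) ≡ 1 (mod 99)
Inverse = -43 mod 99 = 56
Check: 23 * 56 = 1288 ≡ 1 (mod 99)

23^(-1) ≡ 56 (mod 99)


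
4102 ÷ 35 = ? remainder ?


4102 = 35 * 117 + 7
Check: 4095 + 7 = 4102

q = 117, r = 7


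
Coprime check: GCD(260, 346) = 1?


Euclidean algorithm:
346 = 1 * 260 + 86
260 = 3 * 86 + 2
86 = 43 * 2 + 0
GCD(260, 346) = 2

No, not coprime (GCD = 2)


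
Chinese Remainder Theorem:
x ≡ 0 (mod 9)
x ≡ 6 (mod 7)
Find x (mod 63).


M = 9*7 = 63
M1 = M/9 = 7, M2 = M/7 = 9
M1^(-1) mod 9 = 4, M2^(-1) mod 7 = 4
x = 0*7*4 + 6*9*4 = 216
216 mod 63 = 27
Check: 27 mod 9 = 0 ✓, 27 mod 7 = 6 ✓

x ≡ 27 (mod 63)


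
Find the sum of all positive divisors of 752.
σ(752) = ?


Divisors of 752: 1, 2, 4, 8, 16, 47, 94, 188, 376, 752
Sum = 1 + 2 + 4 + 8 + 16 + 47 + 94 + 188 + 376 + 752 = 1488

σ(752) = 1488


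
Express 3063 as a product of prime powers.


3063 / 3 = 1021
1021 / 1021 = 1
3063 = 3 × 1021


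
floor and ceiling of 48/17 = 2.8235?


48/17 = 2.8235
floor = 2
ceil = 3

floor = 2, ceil = 3


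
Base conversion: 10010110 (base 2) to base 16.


10010110 (base 2) = 150 (decimal)
150 (decimal) = 96 (base 16)


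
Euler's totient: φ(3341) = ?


3341 = 13 × 257
Prime factors: 13, 257
φ(3341) = 3341 × (1-1/13) × (1-1/257)
= 3341 × 12/13 × 256/257 = 3072

φ(3341) = 3072


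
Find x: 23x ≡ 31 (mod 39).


GCD(23, 39) = 1, unique solution
a^(-1) mod 39 = 17
x = 17 * 31 mod 39 = 20

x ≡ 20 (mod 39)


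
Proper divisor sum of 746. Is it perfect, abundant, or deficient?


Proper divisors: 1, 2, 373
Sum = 1 + 2 + 373 = 376
376 < 746 → deficient

s(746) = 376 (deficient)


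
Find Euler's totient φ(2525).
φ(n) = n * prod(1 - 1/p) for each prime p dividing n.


2525 = 5^2 × 101
Prime factors: 5, 101
φ(2525) = 2525 × (1-1/5) × (1-1/101)
= 2525 × 4/5 × 100/101 = 2000

φ(2525) = 2000


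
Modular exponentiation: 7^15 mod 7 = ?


7^1 mod 7 = 0
7^2 mod 7 = 0
7^3 mod 7 = 0
7^4 mod 7 = 0
7^5 mod 7 = 0
7^6 mod 7 = 0
7^7 mod 7 = 0
7^8 mod 7 = 0
7^9 mod 7 = 0
7^10 mod 7 = 0
7^11 mod 7 = 0
7^12 mod 7 = 0
7^13 mod 7 = 0
7^14 mod 7 = 0
7^15 mod 7 = 0


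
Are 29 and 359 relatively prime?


Euclidean algorithm:
359 = 12 * 29 + 11
29 = 2 * 11 + 7
11 = 1 * 7 + 4
7 = 1 * 4 + 3
4 = 1 * 3 + 1
3 = 3 * 1 + 0
GCD(29, 359) = 1

Yes, coprime (GCD = 1)


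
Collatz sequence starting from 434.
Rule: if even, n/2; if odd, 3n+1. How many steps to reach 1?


434 → 217 → 652 → 326 → 163 → 490 → 245 → 736 → 368 → 184 → 92 → 46 → 23 → 70 → 35 → 106 → 53 → 160 → 80 → 40 → 20 → 10 → 5 → 16 → 8 → 4 → 2 → 1
Total steps = 27

27 steps


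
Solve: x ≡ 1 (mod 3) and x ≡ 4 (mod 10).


M = 3*10 = 30
M1 = M/3 = 10, M2 = M/10 = 3
M1^(-1) mod 3 = 1, M2^(-1) mod 10 = 7
x = 1*10*1 + 4*3*7 = 94
94 mod 30 = 4
Check: 4 mod 3 = 1 ✓, 4 mod 10 = 4 ✓

x ≡ 4 (mod 30)


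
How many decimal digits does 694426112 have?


694426112 has 9 digits in base 10
floor(log10(694426112)) + 1 = floor(8.8416) + 1 = 9

9 digits (base 10)


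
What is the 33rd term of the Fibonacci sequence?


Sequence: 1, 1, 2, 3, 5, 8, 13, 21, 34, 55, 89, 144, 233, 377, 610, 987, 1597, 2584, 4181, 6765, 10946, 17711, 28657, 46368, 75025, 121393, 196418, 317811, 514229, 832040, 1346269, 2178309, 3524578
F(33) = 3524578


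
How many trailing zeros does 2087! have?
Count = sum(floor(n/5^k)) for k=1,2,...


floor(2087/5) = 417
floor(2087/25) = 83
floor(2087/125) = 16
floor(2087/625) = 3
Total = 519

519 trailing zeros


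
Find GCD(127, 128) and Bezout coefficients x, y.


Tabular extended Euclidean (each row: r = 127*s + 128*t):
r=127, s=1, t=0
r=128, s=0, t=1
q=0: r=127, s=1, t=0   [127*(1) + 128*(0) = 127]
q=1: r=1, s=-1, t=1   [127*(-1) + 128*(1) = 1]
q=127: r=0, s=128, t=-127   [127*(128) + 128*(-127) = 0]
GCD = 1; from the row with r=1: x=-1, y=1
Check: 127*(-1) + 128*(1) = -127 + 128 = 1

GCD = 1, x = -1, y = 1


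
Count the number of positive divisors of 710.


710 = 2^1 × 5^1 × 71^1
d(710) = (1+1) × (1+1) × (1+1) = 8

8 divisors


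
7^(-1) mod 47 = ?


Use the extended Euclidean algorithm on (47, 7); each row r = 47*s + 7*t:
r=47, s=1, t=0
r=7, s=0, t=1
q=6: r=5, s=1, t=-6   [47*(1) + 7*(-6) = 5]
q=1: r=2, s=-1, t=7   [47*(-1) + 7*(7) = 2]
q=2: r=1, s=3, t=-20   [47*(3) + 7*(-20) = 1]
q=2: r=0, s=-7, t=47   [47*(-7) + 7*(47) = 0]
GCD = 1 with t = -20, so 7*(-20) ≡ 1 (mod 47)
Inverse = -20 mod 47 = 27
Check: 7 * 27 = 189 ≡ 1 (mod 47)

7^(-1) ≡ 27 (mod 47)


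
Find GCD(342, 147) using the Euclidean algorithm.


342 = 2 * 147 + 48
147 = 3 * 48 + 3
48 = 16 * 3 + 0
GCD = 3


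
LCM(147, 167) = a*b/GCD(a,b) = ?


GCD(147, 167) = 1
LCM = 147*167/1 = 24549/1 = 24549

LCM = 24549


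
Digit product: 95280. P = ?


9 × 5 × 2 × 8 × 0 = 0


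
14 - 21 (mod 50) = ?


14 - 21 = -7
-7 mod 50 = 43


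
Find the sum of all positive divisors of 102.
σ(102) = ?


Divisors of 102: 1, 2, 3, 6, 17, 34, 51, 102
Sum = 1 + 2 + 3 + 6 + 17 + 34 + 51 + 102 = 216

σ(102) = 216


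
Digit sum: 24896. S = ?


2 + 4 + 8 + 9 + 6 = 29


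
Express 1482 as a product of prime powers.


1482 / 2 = 741
741 / 3 = 247
247 / 13 = 19
19 / 19 = 1
1482 = 2 × 3 × 13 × 19


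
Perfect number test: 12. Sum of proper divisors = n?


Proper divisors of 12: 1, 2, 3, 4, 6
Sum = 1 + 2 + 3 + 4 + 6 = 16

No, 12 is not perfect (16 ≠ 12)


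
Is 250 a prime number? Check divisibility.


250 / 2 = 125 (exact division)
250 is NOT prime.

No, 250 is not prime


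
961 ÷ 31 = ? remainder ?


961 = 31 * 31 + 0
Check: 961 + 0 = 961

q = 31, r = 0


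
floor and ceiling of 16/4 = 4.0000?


16/4 = 4.0000
floor = 4
ceil = 4

floor = 4, ceil = 4


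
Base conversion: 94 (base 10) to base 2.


94 (base 10) = 94 (decimal)
94 (decimal) = 1011110 (base 2)


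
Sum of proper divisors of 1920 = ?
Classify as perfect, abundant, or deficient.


Proper divisors: 1, 2, 3, 4, 5, 6, 8, 10, 12, 15, 16, 20, 24, 30, 32, 40, 48, 60, 64, 80, 96, 120, 128, 160, 192, 240, 320, 384, 480, 640, 960
Sum = 1 + 2 + 3 + 4 + 5 + 6 + 8 + 10 + 12 + 15 + 16 + 20 + 24 + 30 + 32 + 40 + 48 + 60 + 64 + 80 + 96 + 120 + 128 + 160 + 192 + 240 + 320 + 384 + 480 + 640 + 960 = 4200
4200 > 1920 → abundant

s(1920) = 4200 (abundant)


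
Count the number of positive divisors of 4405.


4405 = 5^1 × 881^1
d(4405) = (1+1) × (1+1) = 4

4 divisors


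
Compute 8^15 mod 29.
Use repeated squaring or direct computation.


8^1 mod 29 = 8
8^2 mod 29 = 6
8^3 mod 29 = 19
8^4 mod 29 = 7
8^5 mod 29 = 27
8^6 mod 29 = 13
8^7 mod 29 = 17
8^8 mod 29 = 20
8^9 mod 29 = 15
8^10 mod 29 = 4
8^11 mod 29 = 3
8^12 mod 29 = 24
8^13 mod 29 = 18
8^14 mod 29 = 28
8^15 mod 29 = 21


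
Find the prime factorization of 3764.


3764 / 2 = 1882
1882 / 2 = 941
941 / 941 = 1
3764 = 2^2 × 941


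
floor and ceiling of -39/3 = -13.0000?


-39/3 = -13.0000
floor = -13
ceil = -13

floor = -13, ceil = -13


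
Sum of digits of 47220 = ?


4 + 7 + 2 + 2 + 0 = 15


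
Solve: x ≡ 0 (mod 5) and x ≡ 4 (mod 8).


M = 5*8 = 40
M1 = M/5 = 8, M2 = M/8 = 5
M1^(-1) mod 5 = 2, M2^(-1) mod 8 = 5
x = 0*8*2 + 4*5*5 = 100
100 mod 40 = 20
Check: 20 mod 5 = 0 ✓, 20 mod 8 = 4 ✓

x ≡ 20 (mod 40)


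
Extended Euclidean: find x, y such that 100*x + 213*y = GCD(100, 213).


Tabular extended Euclidean (each row: r = 100*s + 213*t):
r=100, s=1, t=0
r=213, s=0, t=1
q=0: r=100, s=1, t=0   [100*(1) + 213*(0) = 100]
q=2: r=13, s=-2, t=1   [100*(-2) + 213*(1) = 13]
q=7: r=9, s=15, t=-7   [100*(15) + 213*(-7) = 9]
q=1: r=4, s=-17, t=8   [100*(-17) + 213*(8) = 4]
q=2: r=1, s=49, t=-23   [100*(49) + 213*(-23) = 1]
q=4: r=0, s=-213, t=100   [100*(-213) + 213*(100) = 0]
GCD = 1; from the row with r=1: x=49, y=-23
Check: 100*(49) + 213*(-23) = 4900 - 4899 = 1

GCD = 1, x = 49, y = -23


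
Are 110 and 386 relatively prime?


Euclidean algorithm:
386 = 3 * 110 + 56
110 = 1 * 56 + 54
56 = 1 * 54 + 2
54 = 27 * 2 + 0
GCD(110, 386) = 2

No, not coprime (GCD = 2)


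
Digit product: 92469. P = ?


9 × 2 × 4 × 6 × 9 = 3888


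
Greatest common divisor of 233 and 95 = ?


233 = 2 * 95 + 43
95 = 2 * 43 + 9
43 = 4 * 9 + 7
9 = 1 * 7 + 2
7 = 3 * 2 + 1
2 = 2 * 1 + 0
GCD = 1


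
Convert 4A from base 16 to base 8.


4A (base 16) = 74 (decimal)
74 (decimal) = 112 (base 8)


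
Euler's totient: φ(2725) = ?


2725 = 5^2 × 109
Prime factors: 5, 109
φ(2725) = 2725 × (1-1/5) × (1-1/109)
= 2725 × 4/5 × 108/109 = 2160

φ(2725) = 2160


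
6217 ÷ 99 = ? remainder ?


6217 = 99 * 62 + 79
Check: 6138 + 79 = 6217

q = 62, r = 79


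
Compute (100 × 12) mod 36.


100 × 12 = 1200
1200 mod 36 = 12


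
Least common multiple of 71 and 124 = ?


GCD(71, 124) = 1
LCM = 71*124/1 = 8804/1 = 8804

LCM = 8804


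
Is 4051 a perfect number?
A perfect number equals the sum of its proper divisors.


Proper divisors of 4051: 1
Sum = 1 = 1

No, 4051 is not perfect (1 ≠ 4051)


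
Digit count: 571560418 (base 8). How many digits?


571560418 in base 8 = 4204250742
Number of digits = 10

10 digits (base 8)


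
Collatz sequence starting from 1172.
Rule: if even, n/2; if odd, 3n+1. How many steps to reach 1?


1172 → 586 → 293 → 880 → 440 → 220 → 110 → 55 → 166 → 83 → 250 → 125 → 376 → 188 → 94 → 47 → 142 → 71 → 214 → 107 → 322 → 161 → 484 → 242 → 121 → 364 → 182 → 91 → 274 → 137 → 412 → 206 → 103 → 310 → 155 → 466 → 233 → 700 → 350 → 175 → 526 → 263 → 790 → 395 → 1186 → 593 → 1780 → 890 → 445 → 1336 → 668 → 334 → 167 → 502 → 251 → 754 → 377 → 1132 → 566 → 283 → 850 → 425 → 1276 → 638 → 319 → 958 → 479 → 1438 → 719 → 2158 → 1079 → 3238 → 1619 → 4858 → 2429 → 7288 → 3644 → 1822 → 911 → 2734 → 1367 → 4102 → 2051 → 6154 → 3077 → 9232 → 4616 → 2308 → 1154 → 577 → 1732 → 866 → 433 → 1300 → 650 → 325 → 976 → 488 → 244 → 122 → 61 → 184 → 92 → 46 → 23 → 70 → 35 → 106 → 53 → 160 → 80 → 40 → 20 → 10 → 5 → 16 → 8 → 4 → 2 → 1
Total steps = 119

119 steps


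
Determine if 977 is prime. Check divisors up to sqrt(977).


Check divisors up to sqrt(977) = 31.2570
No divisors found.
977 is prime.

Yes, 977 is prime


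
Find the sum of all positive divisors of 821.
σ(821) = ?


Divisors of 821: 1, 821
Sum = 1 + 821 = 822

σ(821) = 822


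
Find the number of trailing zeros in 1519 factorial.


floor(1519/5) = 303
floor(1519/25) = 60
floor(1519/125) = 12
floor(1519/625) = 2
Total = 377

377 trailing zeros


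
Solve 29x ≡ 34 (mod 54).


GCD(29, 54) = 1, unique solution
a^(-1) mod 54 = 41
x = 41 * 34 mod 54 = 44

x ≡ 44 (mod 54)


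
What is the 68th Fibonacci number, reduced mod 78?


F(k) mod 78 for k=1..68:
1, 1, 2, 3, 5, 8, 13, 21, 34, 55, 11, 66, 77, 65, 64, 51, 37, 10, 47, 57, 26, 5, 31, 36, 67, 25, 14, 39, 53, 14, 67, 3, 70, 73, 65, 60, 47, 29, 76, 27, 25, 52, 77, 51, 50, 23, 73, 18, 13, 31, 44, 75, 41, 38, 1, 39, 40, 1, 41, 42, 5, 47, 52, 21, 73, 16, 11, 27
F(68) mod 78 = 27


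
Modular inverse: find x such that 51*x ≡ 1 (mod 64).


Use the extended Euclidean algorithm on (64, 51); each row r = 64*s + 51*t:
r=64, s=1, t=0
r=51, s=0, t=1
q=1: r=13, s=1, t=-1   [64*(1) + 51*(-1) = 13]
q=3: r=12, s=-3, t=4   [64*(-3) + 51*(4) = 12]
q=1: r=1, s=4, t=-5   [64*(4) + 51*(-5) = 1]
q=12: r=0, s=-51, t=64   [64*(-51) + 51*(64) = 0]
GCD = 1 with t = -5, so 51*(-5) ≡ 1 (mod 64)
Inverse = -5 mod 64 = 59
Check: 51 * 59 = 3009 ≡ 1 (mod 64)

51^(-1) ≡ 59 (mod 64)


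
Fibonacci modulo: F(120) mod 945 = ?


F(k) mod 945 for k=1..120:
1, 1, 2, 3, 5, 8, 13, 21, 34, 55, 89, 144, 233, 377, 610, 42, 652, 694, 401, 150, 551, 701, 307, 63, 370, 433, 803, 291, 149, 440, 589, 84, 673, 757, 485, 297, 782, 134, 916, 105, 76, 181, 257, 438, 695, 188, 883, 126, 64, 190, 254, 444, 698, 197, 895, 147, 97, 244, 341, 585, 926, 566, 547, 168, 715, 883, 653, 591, 299, 890, 244, 189, 433, 622, 110, 732, 842, 629, 526, 210, 736, 1, 737, 738, 530, 323, 853, 231, 139, 370, 509, 879, 443, 377, 820, 252, 127, 379, 506, 885, 446, 386, 832, 273, 160, 433, 593, 81, 674, 755, 484, 294, 778, 127, 905, 87, 47, 134, 181, 315
F(120) mod 945 = 315


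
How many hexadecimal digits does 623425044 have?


623425044 in base 16 = 2528B614
Number of digits = 8

8 digits (base 16)


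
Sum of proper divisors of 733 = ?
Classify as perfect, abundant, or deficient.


Proper divisors: 1
Sum = 1 = 1
1 < 733 → deficient

s(733) = 1 (deficient)


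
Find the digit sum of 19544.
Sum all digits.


1 + 9 + 5 + 4 + 4 = 23


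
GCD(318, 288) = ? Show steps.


318 = 1 * 288 + 30
288 = 9 * 30 + 18
30 = 1 * 18 + 12
18 = 1 * 12 + 6
12 = 2 * 6 + 0
GCD = 6


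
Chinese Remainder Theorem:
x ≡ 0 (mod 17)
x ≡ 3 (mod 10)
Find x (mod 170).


M = 17*10 = 170
M1 = M/17 = 10, M2 = M/10 = 17
M1^(-1) mod 17 = 12, M2^(-1) mod 10 = 3
x = 0*10*12 + 3*17*3 = 153
153 mod 170 = 153
Check: 153 mod 17 = 0 ✓, 153 mod 10 = 3 ✓

x ≡ 153 (mod 170)


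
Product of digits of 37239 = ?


3 × 7 × 2 × 3 × 9 = 1134


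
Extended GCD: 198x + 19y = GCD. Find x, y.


Tabular extended Euclidean (each row: r = 198*s + 19*t):
r=198, s=1, t=0
r=19, s=0, t=1
q=10: r=8, s=1, t=-10   [198*(1) + 19*(-10) = 8]
q=2: r=3, s=-2, t=21   [198*(-2) + 19*(21) = 3]
q=2: r=2, s=5, t=-52   [198*(5) + 19*(-52) = 2]
q=1: r=1, s=-7, t=73   [198*(-7) + 19*(73) = 1]
q=2: r=0, s=19, t=-198   [198*(19) + 19*(-198) = 0]
GCD = 1; from the row with r=1: x=-7, y=73
Check: 198*(-7) + 19*(73) = -1386 + 1387 = 1

GCD = 1, x = -7, y = 73


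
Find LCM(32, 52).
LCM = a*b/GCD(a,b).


GCD(32, 52) = 4
LCM = 32*52/4 = 1664/4 = 416

LCM = 416


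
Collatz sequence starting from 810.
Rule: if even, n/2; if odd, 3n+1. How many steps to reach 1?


810 → 405 → 1216 → 608 → 304 → 152 → 76 → 38 → 19 → 58 → 29 → 88 → 44 → 22 → 11 → 34 → 17 → 52 → 26 → 13 → 40 → 20 → 10 → 5 → 16 → 8 → 4 → 2 → 1
Total steps = 28

28 steps


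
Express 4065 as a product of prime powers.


4065 / 3 = 1355
1355 / 5 = 271
271 / 271 = 1
4065 = 3 × 5 × 271


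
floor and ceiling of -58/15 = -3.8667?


-58/15 = -3.8667
floor = -4
ceil = -3

floor = -4, ceil = -3


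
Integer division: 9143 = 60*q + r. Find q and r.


9143 = 60 * 152 + 23
Check: 9120 + 23 = 9143

q = 152, r = 23


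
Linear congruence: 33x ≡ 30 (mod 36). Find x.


GCD(33, 36) = 3 divides 30
Divide: 11x ≡ 10 (mod 12)
x ≡ 2 (mod 12)


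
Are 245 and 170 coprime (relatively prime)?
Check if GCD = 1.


Euclidean algorithm:
245 = 1 * 170 + 75
170 = 2 * 75 + 20
75 = 3 * 20 + 15
20 = 1 * 15 + 5
15 = 3 * 5 + 0
GCD(245, 170) = 5

No, not coprime (GCD = 5)


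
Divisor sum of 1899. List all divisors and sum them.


Divisors of 1899: 1, 3, 9, 211, 633, 1899
Sum = 1 + 3 + 9 + 211 + 633 + 1899 = 2756

σ(1899) = 2756


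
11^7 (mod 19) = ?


11^1 mod 19 = 11
11^2 mod 19 = 7
11^3 mod 19 = 1
11^4 mod 19 = 11
11^5 mod 19 = 7
11^6 mod 19 = 1
11^7 mod 19 = 11


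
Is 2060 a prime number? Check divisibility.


2060 / 2 = 1030 (exact division)
2060 is NOT prime.

No, 2060 is not prime


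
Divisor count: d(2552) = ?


2552 = 2^3 × 11^1 × 29^1
d(2552) = (3+1) × (1+1) × (1+1) = 16

16 divisors


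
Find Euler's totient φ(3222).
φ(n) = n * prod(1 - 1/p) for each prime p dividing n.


3222 = 2 × 3^2 × 179
Prime factors: 2, 3, 179
φ(3222) = 3222 × (1-1/2) × (1-1/3) × (1-1/179)
= 3222 × 1/2 × 2/3 × 178/179 = 1068

φ(3222) = 1068


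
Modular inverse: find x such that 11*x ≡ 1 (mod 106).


Use the extended Euclidean algorithm on (106, 11); each row r = 106*s + 11*t:
r=106, s=1, t=0
r=11, s=0, t=1
q=9: r=7, s=1, t=-9   [106*(1) + 11*(-9) = 7]
q=1: r=4, s=-1, t=10   [106*(-1) + 11*(10) = 4]
q=1: r=3, s=2, t=-19   [106*(2) + 11*(-19) = 3]
q=1: r=1, s=-3, t=29   [106*(-3) + 11*(29) = 1]
q=3: r=0, s=11, t=-106   [106*(11) + 11*(-106) = 0]
GCD = 1 with t = 29, so 11*(29) ≡ 1 (mod 106)
Inverse = 29 mod 106 = 29
Check: 11 * 29 = 319 ≡ 1 (mod 106)

11^(-1) ≡ 29 (mod 106)


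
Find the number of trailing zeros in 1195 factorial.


floor(1195/5) = 239
floor(1195/25) = 47
floor(1195/125) = 9
floor(1195/625) = 1
Total = 296

296 trailing zeros


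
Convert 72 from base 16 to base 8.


72 (base 16) = 114 (decimal)
114 (decimal) = 162 (base 8)


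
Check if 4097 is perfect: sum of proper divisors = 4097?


Proper divisors of 4097: 1, 17, 241
Sum = 1 + 17 + 241 = 259

No, 4097 is not perfect (259 ≠ 4097)


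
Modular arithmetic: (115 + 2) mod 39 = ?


115 + 2 = 117
117 mod 39 = 0


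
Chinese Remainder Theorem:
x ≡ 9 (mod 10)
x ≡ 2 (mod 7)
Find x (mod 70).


M = 10*7 = 70
M1 = M/10 = 7, M2 = M/7 = 10
M1^(-1) mod 10 = 3, M2^(-1) mod 7 = 5
x = 9*7*3 + 2*10*5 = 289
289 mod 70 = 9
Check: 9 mod 10 = 9 ✓, 9 mod 7 = 2 ✓

x ≡ 9 (mod 70)


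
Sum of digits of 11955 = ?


1 + 1 + 9 + 5 + 5 = 21


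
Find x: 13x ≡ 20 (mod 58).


GCD(13, 58) = 1, unique solution
a^(-1) mod 58 = 9
x = 9 * 20 mod 58 = 6

x ≡ 6 (mod 58)


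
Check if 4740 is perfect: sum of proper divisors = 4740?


Proper divisors of 4740: 1, 2, 3, 4, 5, 6, 10, 12, 15, 20, 30, 60, 79, 158, 237, 316, 395, 474, 790, 948, 1185, 1580, 2370
Sum = 1 + 2 + 3 + 4 + 5 + 6 + 10 + 12 + 15 + 20 + 30 + 60 + 79 + 158 + 237 + 316 + 395 + 474 + 790 + 948 + 1185 + 1580 + 2370 = 8700

No, 4740 is not perfect (8700 ≠ 4740)


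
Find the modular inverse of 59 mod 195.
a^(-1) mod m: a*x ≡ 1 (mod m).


Use the extended Euclidean algorithm on (195, 59); each row r = 195*s + 59*t:
r=195, s=1, t=0
r=59, s=0, t=1
q=3: r=18, s=1, t=-3   [195*(1) + 59*(-3) = 18]
q=3: r=5, s=-3, t=10   [195*(-3) + 59*(10) = 5]
q=3: r=3, s=10, t=-33   [195*(10) + 59*(-33) = 3]
q=1: r=2, s=-13, t=43   [195*(-13) + 59*(43) = 2]
q=1: r=1, s=23, t=-76   [195*(23) + 59*(-76) = 1]
q=2: r=0, s=-59, t=195   [195*(-59) + 59*(195) = 0]
GCD = 1 with t = -76, so 59*(-76) ≡ 1 (mod 195)
Inverse = -76 mod 195 = 119
Check: 59 * 119 = 7021 ≡ 1 (mod 195)

59^(-1) ≡ 119 (mod 195)


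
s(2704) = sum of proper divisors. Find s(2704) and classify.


Proper divisors: 1, 2, 4, 8, 13, 16, 26, 52, 104, 169, 208, 338, 676, 1352
Sum = 1 + 2 + 4 + 8 + 13 + 16 + 26 + 52 + 104 + 169 + 208 + 338 + 676 + 1352 = 2969
2969 > 2704 → abundant

s(2704) = 2969 (abundant)


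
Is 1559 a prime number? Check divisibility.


Check divisors up to sqrt(1559) = 39.4842
No divisors found.
1559 is prime.

Yes, 1559 is prime


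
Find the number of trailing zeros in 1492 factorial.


floor(1492/5) = 298
floor(1492/25) = 59
floor(1492/125) = 11
floor(1492/625) = 2
Total = 370

370 trailing zeros


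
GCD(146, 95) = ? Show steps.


146 = 1 * 95 + 51
95 = 1 * 51 + 44
51 = 1 * 44 + 7
44 = 6 * 7 + 2
7 = 3 * 2 + 1
2 = 2 * 1 + 0
GCD = 1


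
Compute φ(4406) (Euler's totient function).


4406 = 2 × 2203
Prime factors: 2, 2203
φ(4406) = 4406 × (1-1/2) × (1-1/2203)
= 4406 × 1/2 × 2202/2203 = 2202

φ(4406) = 2202


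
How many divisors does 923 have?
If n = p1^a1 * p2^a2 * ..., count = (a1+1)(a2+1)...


923 = 13^1 × 71^1
d(923) = (1+1) × (1+1) = 4

4 divisors


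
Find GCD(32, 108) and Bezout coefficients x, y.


Tabular extended Euclidean (each row: r = 32*s + 108*t):
r=32, s=1, t=0
r=108, s=0, t=1
q=0: r=32, s=1, t=0   [32*(1) + 108*(0) = 32]
q=3: r=12, s=-3, t=1   [32*(-3) + 108*(1) = 12]
q=2: r=8, s=7, t=-2   [32*(7) + 108*(-2) = 8]
q=1: r=4, s=-10, t=3   [32*(-10) + 108*(3) = 4]
q=2: r=0, s=27, t=-8   [32*(27) + 108*(-8) = 0]
GCD = 4; from the row with r=4: x=-10, y=3
Check: 32*(-10) + 108*(3) = -320 + 324 = 4

GCD = 4, x = -10, y = 3


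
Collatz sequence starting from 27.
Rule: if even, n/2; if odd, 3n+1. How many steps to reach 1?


27 → 82 → 41 → 124 → 62 → 31 → 94 → 47 → 142 → 71 → 214 → 107 → 322 → 161 → 484 → 242 → 121 → 364 → 182 → 91 → 274 → 137 → 412 → 206 → 103 → 310 → 155 → 466 → 233 → 700 → 350 → 175 → 526 → 263 → 790 → 395 → 1186 → 593 → 1780 → 890 → 445 → 1336 → 668 → 334 → 167 → 502 → 251 → 754 → 377 → 1132 → 566 → 283 → 850 → 425 → 1276 → 638 → 319 → 958 → 479 → 1438 → 719 → 2158 → 1079 → 3238 → 1619 → 4858 → 2429 → 7288 → 3644 → 1822 → 911 → 2734 → 1367 → 4102 → 2051 → 6154 → 3077 → 9232 → 4616 → 2308 → 1154 → 577 → 1732 → 866 → 433 → 1300 → 650 → 325 → 976 → 488 → 244 → 122 → 61 → 184 → 92 → 46 → 23 → 70 → 35 → 106 → 53 → 160 → 80 → 40 → 20 → 10 → 5 → 16 → 8 → 4 → 2 → 1
Total steps = 111

111 steps


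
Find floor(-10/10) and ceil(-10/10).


-10/10 = -1.0000
floor = -1
ceil = -1

floor = -1, ceil = -1


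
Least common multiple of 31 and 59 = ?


GCD(31, 59) = 1
LCM = 31*59/1 = 1829/1 = 1829

LCM = 1829


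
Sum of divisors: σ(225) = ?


Divisors of 225: 1, 3, 5, 9, 15, 25, 45, 75, 225
Sum = 1 + 3 + 5 + 9 + 15 + 25 + 45 + 75 + 225 = 403

σ(225) = 403


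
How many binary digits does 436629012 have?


436629012 in base 2 = 11010000001100110111000010100
Number of digits = 29

29 digits (base 2)


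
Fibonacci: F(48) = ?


Sequence: 1, 1, 2, 3, 5, 8, 13, 21, 34, 55, 89, 144, 233, 377, 610, 987, 1597, 2584, 4181, 6765, 10946, 17711, 28657, 46368, 75025, 121393, 196418, 317811, 514229, 832040, 1346269, 2178309, 3524578, 5702887, 9227465, 14930352, 24157817, 39088169, 63245986, 102334155, 165580141, 267914296, 433494437, 701408733, 1134903170, 1836311903, 2971215073, 4807526976
F(48) = 4807526976


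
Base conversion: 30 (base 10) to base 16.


30 (base 10) = 30 (decimal)
30 (decimal) = 1E (base 16)


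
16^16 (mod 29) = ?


16^1 mod 29 = 16
16^2 mod 29 = 24
16^3 mod 29 = 7
16^4 mod 29 = 25
16^5 mod 29 = 23
16^6 mod 29 = 20
16^7 mod 29 = 1
16^8 mod 29 = 16
16^9 mod 29 = 24
16^10 mod 29 = 7
16^11 mod 29 = 25
16^12 mod 29 = 23
16^13 mod 29 = 20
16^14 mod 29 = 1
16^15 mod 29 = 16
16^16 mod 29 = 24


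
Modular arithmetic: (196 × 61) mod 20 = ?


196 × 61 = 11956
11956 mod 20 = 16


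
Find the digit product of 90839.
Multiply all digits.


9 × 0 × 8 × 3 × 9 = 0


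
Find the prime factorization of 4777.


4777 / 17 = 281
281 / 281 = 1
4777 = 17 × 281


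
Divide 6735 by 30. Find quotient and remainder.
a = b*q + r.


6735 = 30 * 224 + 15
Check: 6720 + 15 = 6735

q = 224, r = 15


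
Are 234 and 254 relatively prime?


Euclidean algorithm:
254 = 1 * 234 + 20
234 = 11 * 20 + 14
20 = 1 * 14 + 6
14 = 2 * 6 + 2
6 = 3 * 2 + 0
GCD(234, 254) = 2

No, not coprime (GCD = 2)


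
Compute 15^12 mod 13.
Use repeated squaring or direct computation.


15^1 mod 13 = 2
15^2 mod 13 = 4
15^3 mod 13 = 8
15^4 mod 13 = 3
15^5 mod 13 = 6
15^6 mod 13 = 12
15^7 mod 13 = 11
15^8 mod 13 = 9
15^9 mod 13 = 5
15^10 mod 13 = 10
15^11 mod 13 = 7
15^12 mod 13 = 1


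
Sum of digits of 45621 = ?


4 + 5 + 6 + 2 + 1 = 18


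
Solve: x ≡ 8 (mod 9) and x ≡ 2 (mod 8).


M = 9*8 = 72
M1 = M/9 = 8, M2 = M/8 = 9
M1^(-1) mod 9 = 8, M2^(-1) mod 8 = 1
x = 8*8*8 + 2*9*1 = 530
530 mod 72 = 26
Check: 26 mod 9 = 8 ✓, 26 mod 8 = 2 ✓

x ≡ 26 (mod 72)


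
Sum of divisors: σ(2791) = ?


Divisors of 2791: 1, 2791
Sum = 1 + 2791 = 2792

σ(2791) = 2792


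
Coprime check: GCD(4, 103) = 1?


Euclidean algorithm:
103 = 25 * 4 + 3
4 = 1 * 3 + 1
3 = 3 * 1 + 0
GCD(4, 103) = 1

Yes, coprime (GCD = 1)


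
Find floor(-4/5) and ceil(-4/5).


-4/5 = -0.8000
floor = -1
ceil = 0

floor = -1, ceil = 0


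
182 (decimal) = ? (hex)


182 (base 10) = 182 (decimal)
182 (decimal) = B6 (base 16)


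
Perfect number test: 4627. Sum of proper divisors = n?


Proper divisors of 4627: 1, 7, 661
Sum = 1 + 7 + 661 = 669

No, 4627 is not perfect (669 ≠ 4627)


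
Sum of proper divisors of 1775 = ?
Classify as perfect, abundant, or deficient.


Proper divisors: 1, 5, 25, 71, 355
Sum = 1 + 5 + 25 + 71 + 355 = 457
457 < 1775 → deficient

s(1775) = 457 (deficient)


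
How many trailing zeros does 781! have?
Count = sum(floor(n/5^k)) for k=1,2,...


floor(781/5) = 156
floor(781/25) = 31
floor(781/125) = 6
floor(781/625) = 1
Total = 194

194 trailing zeros


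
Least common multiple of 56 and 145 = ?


GCD(56, 145) = 1
LCM = 56*145/1 = 8120/1 = 8120

LCM = 8120


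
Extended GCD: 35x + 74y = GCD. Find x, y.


Tabular extended Euclidean (each row: r = 35*s + 74*t):
r=35, s=1, t=0
r=74, s=0, t=1
q=0: r=35, s=1, t=0   [35*(1) + 74*(0) = 35]
q=2: r=4, s=-2, t=1   [35*(-2) + 74*(1) = 4]
q=8: r=3, s=17, t=-8   [35*(17) + 74*(-8) = 3]
q=1: r=1, s=-19, t=9   [35*(-19) + 74*(9) = 1]
q=3: r=0, s=74, t=-35   [35*(74) + 74*(-35) = 0]
GCD = 1; from the row with r=1: x=-19, y=9
Check: 35*(-19) + 74*(9) = -665 + 666 = 1

GCD = 1, x = -19, y = 9


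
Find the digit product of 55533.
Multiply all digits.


5 × 5 × 5 × 3 × 3 = 1125


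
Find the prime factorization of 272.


272 / 2 = 136
136 / 2 = 68
68 / 2 = 34
34 / 2 = 17
17 / 17 = 1
272 = 2^4 × 17


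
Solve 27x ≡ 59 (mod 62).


GCD(27, 62) = 1, unique solution
a^(-1) mod 62 = 23
x = 23 * 59 mod 62 = 55

x ≡ 55 (mod 62)


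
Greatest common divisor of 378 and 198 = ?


378 = 1 * 198 + 180
198 = 1 * 180 + 18
180 = 10 * 18 + 0
GCD = 18


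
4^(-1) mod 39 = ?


Use the extended Euclidean algorithm on (39, 4); each row r = 39*s + 4*t:
r=39, s=1, t=0
r=4, s=0, t=1
q=9: r=3, s=1, t=-9   [39*(1) + 4*(-9) = 3]
q=1: r=1, s=-1, t=10   [39*(-1) + 4*(10) = 1]
q=3: r=0, s=4, t=-39   [39*(4) + 4*(-39) = 0]
GCD = 1 with t = 10, so 4*(10) ≡ 1 (mod 39)
Inverse = 10 mod 39 = 10
Check: 4 * 10 = 40 ≡ 1 (mod 39)

4^(-1) ≡ 10 (mod 39)


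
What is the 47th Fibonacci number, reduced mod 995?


F(k) mod 995 for k=1..47:
1, 1, 2, 3, 5, 8, 13, 21, 34, 55, 89, 144, 233, 377, 610, 987, 602, 594, 201, 795, 1, 796, 797, 598, 400, 3, 403, 406, 809, 220, 34, 254, 288, 542, 830, 377, 212, 589, 801, 395, 201, 596, 797, 398, 200, 598, 798
F(47) mod 995 = 798


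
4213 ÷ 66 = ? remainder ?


4213 = 66 * 63 + 55
Check: 4158 + 55 = 4213

q = 63, r = 55


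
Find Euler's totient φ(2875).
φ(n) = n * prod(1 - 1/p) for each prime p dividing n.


2875 = 5^3 × 23
Prime factors: 5, 23
φ(2875) = 2875 × (1-1/5) × (1-1/23)
= 2875 × 4/5 × 22/23 = 2200

φ(2875) = 2200


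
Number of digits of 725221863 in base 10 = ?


725221863 has 9 digits in base 10
floor(log10(725221863)) + 1 = floor(8.8605) + 1 = 9

9 digits (base 10)


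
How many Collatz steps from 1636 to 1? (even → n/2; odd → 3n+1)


1636 → 818 → 409 → 1228 → 614 → 307 → 922 → 461 → 1384 → 692 → 346 → 173 → 520 → 260 → 130 → 65 → 196 → 98 → 49 → 148 → 74 → 37 → 112 → 56 → 28 → 14 → 7 → 22 → 11 → 34 → 17 → 52 → 26 → 13 → 40 → 20 → 10 → 5 → 16 → 8 → 4 → 2 → 1
Total steps = 42

42 steps


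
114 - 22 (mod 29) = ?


114 - 22 = 92
92 mod 29 = 5


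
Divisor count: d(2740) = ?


2740 = 2^2 × 5^1 × 137^1
d(2740) = (2+1) × (1+1) × (1+1) = 12

12 divisors


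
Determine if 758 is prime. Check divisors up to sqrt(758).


758 / 2 = 379 (exact division)
758 is NOT prime.

No, 758 is not prime


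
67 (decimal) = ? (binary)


67 (base 10) = 67 (decimal)
67 (decimal) = 1000011 (base 2)


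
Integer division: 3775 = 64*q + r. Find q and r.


3775 = 64 * 58 + 63
Check: 3712 + 63 = 3775

q = 58, r = 63


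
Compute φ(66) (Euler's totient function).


66 = 2 × 3 × 11
Prime factors: 2, 3, 11
φ(66) = 66 × (1-1/2) × (1-1/3) × (1-1/11)
= 66 × 1/2 × 2/3 × 10/11 = 20

φ(66) = 20


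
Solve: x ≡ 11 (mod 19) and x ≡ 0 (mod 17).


M = 19*17 = 323
M1 = M/19 = 17, M2 = M/17 = 19
M1^(-1) mod 19 = 9, M2^(-1) mod 17 = 9
x = 11*17*9 + 0*19*9 = 1683
1683 mod 323 = 68
Check: 68 mod 19 = 11 ✓, 68 mod 17 = 0 ✓

x ≡ 68 (mod 323)


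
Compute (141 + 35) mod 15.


141 + 35 = 176
176 mod 15 = 11


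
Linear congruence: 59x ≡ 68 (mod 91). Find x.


GCD(59, 91) = 1, unique solution
a^(-1) mod 91 = 54
x = 54 * 68 mod 91 = 32

x ≡ 32 (mod 91)


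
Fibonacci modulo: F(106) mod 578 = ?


F(k) mod 578 for k=1..106:
1, 1, 2, 3, 5, 8, 13, 21, 34, 55, 89, 144, 233, 377, 32, 409, 441, 272, 135, 407, 542, 371, 335, 128, 463, 13, 476, 489, 387, 298, 107, 405, 512, 339, 273, 34, 307, 341, 70, 411, 481, 314, 217, 531, 170, 123, 293, 416, 131, 547, 100, 69, 169, 238, 407, 67, 474, 541, 437, 400, 259, 81, 340, 421, 183, 26, 209, 235, 444, 101, 545, 68, 35, 103, 138, 241, 379, 42, 421, 463, 306, 191, 497, 110, 29, 139, 168, 307, 475, 204, 101, 305, 406, 133, 539, 94, 55, 149, 204, 353, 557, 332, 311, 65, 376, 441
F(106) mod 578 = 441


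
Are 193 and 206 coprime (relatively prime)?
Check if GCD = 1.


Euclidean algorithm:
206 = 1 * 193 + 13
193 = 14 * 13 + 11
13 = 1 * 11 + 2
11 = 5 * 2 + 1
2 = 2 * 1 + 0
GCD(193, 206) = 1

Yes, coprime (GCD = 1)


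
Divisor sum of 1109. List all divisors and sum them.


Divisors of 1109: 1, 1109
Sum = 1 + 1109 = 1110

σ(1109) = 1110
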